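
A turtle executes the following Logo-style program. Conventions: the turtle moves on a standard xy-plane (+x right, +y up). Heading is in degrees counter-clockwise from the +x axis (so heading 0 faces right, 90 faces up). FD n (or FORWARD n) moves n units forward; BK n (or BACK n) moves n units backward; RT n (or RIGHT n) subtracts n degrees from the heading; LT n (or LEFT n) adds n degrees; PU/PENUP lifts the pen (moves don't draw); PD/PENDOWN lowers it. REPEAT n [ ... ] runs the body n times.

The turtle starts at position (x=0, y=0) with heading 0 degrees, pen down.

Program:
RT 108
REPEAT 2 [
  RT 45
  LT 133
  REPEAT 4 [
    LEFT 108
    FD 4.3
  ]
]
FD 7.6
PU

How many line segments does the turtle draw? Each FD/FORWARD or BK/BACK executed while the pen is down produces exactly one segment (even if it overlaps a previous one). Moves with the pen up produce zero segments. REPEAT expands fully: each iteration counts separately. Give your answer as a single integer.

Answer: 9

Derivation:
Executing turtle program step by step:
Start: pos=(0,0), heading=0, pen down
RT 108: heading 0 -> 252
REPEAT 2 [
  -- iteration 1/2 --
  RT 45: heading 252 -> 207
  LT 133: heading 207 -> 340
  REPEAT 4 [
    -- iteration 1/4 --
    LT 108: heading 340 -> 88
    FD 4.3: (0,0) -> (0.15,4.297) [heading=88, draw]
    -- iteration 2/4 --
    LT 108: heading 88 -> 196
    FD 4.3: (0.15,4.297) -> (-3.983,3.112) [heading=196, draw]
    -- iteration 3/4 --
    LT 108: heading 196 -> 304
    FD 4.3: (-3.983,3.112) -> (-1.579,-0.453) [heading=304, draw]
    -- iteration 4/4 --
    LT 108: heading 304 -> 52
    FD 4.3: (-1.579,-0.453) -> (1.069,2.936) [heading=52, draw]
  ]
  -- iteration 2/2 --
  RT 45: heading 52 -> 7
  LT 133: heading 7 -> 140
  REPEAT 4 [
    -- iteration 1/4 --
    LT 108: heading 140 -> 248
    FD 4.3: (1.069,2.936) -> (-0.542,-1.051) [heading=248, draw]
    -- iteration 2/4 --
    LT 108: heading 248 -> 356
    FD 4.3: (-0.542,-1.051) -> (3.747,-1.351) [heading=356, draw]
    -- iteration 3/4 --
    LT 108: heading 356 -> 104
    FD 4.3: (3.747,-1.351) -> (2.707,2.821) [heading=104, draw]
    -- iteration 4/4 --
    LT 108: heading 104 -> 212
    FD 4.3: (2.707,2.821) -> (-0.94,0.542) [heading=212, draw]
  ]
]
FD 7.6: (-0.94,0.542) -> (-7.385,-3.485) [heading=212, draw]
PU: pen up
Final: pos=(-7.385,-3.485), heading=212, 9 segment(s) drawn
Segments drawn: 9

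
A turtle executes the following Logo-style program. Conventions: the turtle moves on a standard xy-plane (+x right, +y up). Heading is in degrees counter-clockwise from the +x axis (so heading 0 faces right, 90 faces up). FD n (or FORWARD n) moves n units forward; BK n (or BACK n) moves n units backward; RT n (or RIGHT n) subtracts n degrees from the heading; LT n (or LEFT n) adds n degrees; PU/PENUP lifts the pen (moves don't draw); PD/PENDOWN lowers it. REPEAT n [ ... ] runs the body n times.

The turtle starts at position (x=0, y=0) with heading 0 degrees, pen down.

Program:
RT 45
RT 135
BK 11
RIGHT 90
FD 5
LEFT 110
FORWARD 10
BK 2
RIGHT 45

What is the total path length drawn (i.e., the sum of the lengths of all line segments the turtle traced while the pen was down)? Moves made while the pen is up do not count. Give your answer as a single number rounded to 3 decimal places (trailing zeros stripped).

Executing turtle program step by step:
Start: pos=(0,0), heading=0, pen down
RT 45: heading 0 -> 315
RT 135: heading 315 -> 180
BK 11: (0,0) -> (11,0) [heading=180, draw]
RT 90: heading 180 -> 90
FD 5: (11,0) -> (11,5) [heading=90, draw]
LT 110: heading 90 -> 200
FD 10: (11,5) -> (1.603,1.58) [heading=200, draw]
BK 2: (1.603,1.58) -> (3.482,2.264) [heading=200, draw]
RT 45: heading 200 -> 155
Final: pos=(3.482,2.264), heading=155, 4 segment(s) drawn

Segment lengths:
  seg 1: (0,0) -> (11,0), length = 11
  seg 2: (11,0) -> (11,5), length = 5
  seg 3: (11,5) -> (1.603,1.58), length = 10
  seg 4: (1.603,1.58) -> (3.482,2.264), length = 2
Total = 28

Answer: 28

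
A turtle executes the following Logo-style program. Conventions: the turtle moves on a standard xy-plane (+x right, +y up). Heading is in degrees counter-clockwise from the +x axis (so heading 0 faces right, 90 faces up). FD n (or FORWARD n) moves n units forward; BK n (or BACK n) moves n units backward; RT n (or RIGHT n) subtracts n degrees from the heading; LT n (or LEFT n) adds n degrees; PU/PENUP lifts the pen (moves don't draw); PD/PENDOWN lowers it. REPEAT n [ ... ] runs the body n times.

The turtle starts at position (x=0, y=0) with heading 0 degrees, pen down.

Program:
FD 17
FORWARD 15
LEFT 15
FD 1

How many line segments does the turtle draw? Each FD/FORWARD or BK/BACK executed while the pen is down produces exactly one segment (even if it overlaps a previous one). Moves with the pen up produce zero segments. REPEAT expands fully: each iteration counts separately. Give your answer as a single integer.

Answer: 3

Derivation:
Executing turtle program step by step:
Start: pos=(0,0), heading=0, pen down
FD 17: (0,0) -> (17,0) [heading=0, draw]
FD 15: (17,0) -> (32,0) [heading=0, draw]
LT 15: heading 0 -> 15
FD 1: (32,0) -> (32.966,0.259) [heading=15, draw]
Final: pos=(32.966,0.259), heading=15, 3 segment(s) drawn
Segments drawn: 3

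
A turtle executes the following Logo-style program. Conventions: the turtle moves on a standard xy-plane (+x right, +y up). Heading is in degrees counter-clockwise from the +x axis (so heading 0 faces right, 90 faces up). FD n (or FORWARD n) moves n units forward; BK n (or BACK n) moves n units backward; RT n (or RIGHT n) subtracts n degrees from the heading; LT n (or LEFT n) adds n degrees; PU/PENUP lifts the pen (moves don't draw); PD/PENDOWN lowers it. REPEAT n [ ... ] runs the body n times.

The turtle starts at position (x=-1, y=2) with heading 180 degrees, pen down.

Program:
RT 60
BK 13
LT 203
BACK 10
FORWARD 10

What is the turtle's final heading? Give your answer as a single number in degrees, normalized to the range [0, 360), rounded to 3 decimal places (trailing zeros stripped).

Executing turtle program step by step:
Start: pos=(-1,2), heading=180, pen down
RT 60: heading 180 -> 120
BK 13: (-1,2) -> (5.5,-9.258) [heading=120, draw]
LT 203: heading 120 -> 323
BK 10: (5.5,-9.258) -> (-2.486,-3.24) [heading=323, draw]
FD 10: (-2.486,-3.24) -> (5.5,-9.258) [heading=323, draw]
Final: pos=(5.5,-9.258), heading=323, 3 segment(s) drawn

Answer: 323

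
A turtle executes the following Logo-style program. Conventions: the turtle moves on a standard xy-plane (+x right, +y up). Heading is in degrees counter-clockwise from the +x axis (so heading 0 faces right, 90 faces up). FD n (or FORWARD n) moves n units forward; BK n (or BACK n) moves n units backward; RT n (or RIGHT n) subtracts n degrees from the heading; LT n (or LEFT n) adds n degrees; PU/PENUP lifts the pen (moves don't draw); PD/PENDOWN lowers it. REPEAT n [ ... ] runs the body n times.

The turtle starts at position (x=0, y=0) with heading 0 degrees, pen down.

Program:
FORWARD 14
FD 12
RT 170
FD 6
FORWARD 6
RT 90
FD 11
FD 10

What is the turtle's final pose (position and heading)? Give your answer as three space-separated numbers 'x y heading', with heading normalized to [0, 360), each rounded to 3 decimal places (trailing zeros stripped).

Executing turtle program step by step:
Start: pos=(0,0), heading=0, pen down
FD 14: (0,0) -> (14,0) [heading=0, draw]
FD 12: (14,0) -> (26,0) [heading=0, draw]
RT 170: heading 0 -> 190
FD 6: (26,0) -> (20.091,-1.042) [heading=190, draw]
FD 6: (20.091,-1.042) -> (14.182,-2.084) [heading=190, draw]
RT 90: heading 190 -> 100
FD 11: (14.182,-2.084) -> (12.272,8.749) [heading=100, draw]
FD 10: (12.272,8.749) -> (10.536,18.597) [heading=100, draw]
Final: pos=(10.536,18.597), heading=100, 6 segment(s) drawn

Answer: 10.536 18.597 100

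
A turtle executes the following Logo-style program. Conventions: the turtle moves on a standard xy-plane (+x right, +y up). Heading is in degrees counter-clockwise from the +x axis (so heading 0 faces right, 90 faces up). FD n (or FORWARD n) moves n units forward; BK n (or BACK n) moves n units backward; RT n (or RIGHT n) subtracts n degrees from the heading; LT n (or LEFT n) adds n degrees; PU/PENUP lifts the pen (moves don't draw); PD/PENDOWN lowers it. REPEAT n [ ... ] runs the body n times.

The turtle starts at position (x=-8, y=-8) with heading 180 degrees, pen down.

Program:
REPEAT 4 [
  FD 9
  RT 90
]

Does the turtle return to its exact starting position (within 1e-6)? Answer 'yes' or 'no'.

Answer: yes

Derivation:
Executing turtle program step by step:
Start: pos=(-8,-8), heading=180, pen down
REPEAT 4 [
  -- iteration 1/4 --
  FD 9: (-8,-8) -> (-17,-8) [heading=180, draw]
  RT 90: heading 180 -> 90
  -- iteration 2/4 --
  FD 9: (-17,-8) -> (-17,1) [heading=90, draw]
  RT 90: heading 90 -> 0
  -- iteration 3/4 --
  FD 9: (-17,1) -> (-8,1) [heading=0, draw]
  RT 90: heading 0 -> 270
  -- iteration 4/4 --
  FD 9: (-8,1) -> (-8,-8) [heading=270, draw]
  RT 90: heading 270 -> 180
]
Final: pos=(-8,-8), heading=180, 4 segment(s) drawn

Start position: (-8, -8)
Final position: (-8, -8)
Distance = 0; < 1e-6 -> CLOSED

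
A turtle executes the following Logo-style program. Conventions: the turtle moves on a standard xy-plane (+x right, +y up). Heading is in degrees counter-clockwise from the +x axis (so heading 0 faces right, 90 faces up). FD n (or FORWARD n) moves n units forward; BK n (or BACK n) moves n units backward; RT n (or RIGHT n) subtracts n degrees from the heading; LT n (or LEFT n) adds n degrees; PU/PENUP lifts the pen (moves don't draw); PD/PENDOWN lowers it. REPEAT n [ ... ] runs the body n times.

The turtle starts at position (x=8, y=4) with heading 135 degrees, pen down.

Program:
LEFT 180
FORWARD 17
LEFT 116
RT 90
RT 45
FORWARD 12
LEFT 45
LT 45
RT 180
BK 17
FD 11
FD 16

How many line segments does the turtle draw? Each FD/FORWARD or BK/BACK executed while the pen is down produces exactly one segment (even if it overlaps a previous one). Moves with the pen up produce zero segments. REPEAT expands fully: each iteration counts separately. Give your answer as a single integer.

Executing turtle program step by step:
Start: pos=(8,4), heading=135, pen down
LT 180: heading 135 -> 315
FD 17: (8,4) -> (20.021,-8.021) [heading=315, draw]
LT 116: heading 315 -> 71
RT 90: heading 71 -> 341
RT 45: heading 341 -> 296
FD 12: (20.021,-8.021) -> (25.281,-18.806) [heading=296, draw]
LT 45: heading 296 -> 341
LT 45: heading 341 -> 26
RT 180: heading 26 -> 206
BK 17: (25.281,-18.806) -> (40.561,-11.354) [heading=206, draw]
FD 11: (40.561,-11.354) -> (30.674,-16.176) [heading=206, draw]
FD 16: (30.674,-16.176) -> (16.293,-23.19) [heading=206, draw]
Final: pos=(16.293,-23.19), heading=206, 5 segment(s) drawn
Segments drawn: 5

Answer: 5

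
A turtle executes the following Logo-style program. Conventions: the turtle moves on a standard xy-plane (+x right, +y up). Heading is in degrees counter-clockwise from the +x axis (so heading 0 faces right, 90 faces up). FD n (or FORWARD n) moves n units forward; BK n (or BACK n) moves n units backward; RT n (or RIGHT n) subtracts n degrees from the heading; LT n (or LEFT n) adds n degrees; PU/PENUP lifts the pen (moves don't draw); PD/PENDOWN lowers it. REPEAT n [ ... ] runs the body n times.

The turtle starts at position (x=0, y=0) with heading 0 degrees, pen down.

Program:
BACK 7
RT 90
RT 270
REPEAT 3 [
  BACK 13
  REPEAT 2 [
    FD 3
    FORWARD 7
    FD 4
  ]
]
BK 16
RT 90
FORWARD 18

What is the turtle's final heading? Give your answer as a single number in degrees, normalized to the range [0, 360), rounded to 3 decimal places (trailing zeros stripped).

Executing turtle program step by step:
Start: pos=(0,0), heading=0, pen down
BK 7: (0,0) -> (-7,0) [heading=0, draw]
RT 90: heading 0 -> 270
RT 270: heading 270 -> 0
REPEAT 3 [
  -- iteration 1/3 --
  BK 13: (-7,0) -> (-20,0) [heading=0, draw]
  REPEAT 2 [
    -- iteration 1/2 --
    FD 3: (-20,0) -> (-17,0) [heading=0, draw]
    FD 7: (-17,0) -> (-10,0) [heading=0, draw]
    FD 4: (-10,0) -> (-6,0) [heading=0, draw]
    -- iteration 2/2 --
    FD 3: (-6,0) -> (-3,0) [heading=0, draw]
    FD 7: (-3,0) -> (4,0) [heading=0, draw]
    FD 4: (4,0) -> (8,0) [heading=0, draw]
  ]
  -- iteration 2/3 --
  BK 13: (8,0) -> (-5,0) [heading=0, draw]
  REPEAT 2 [
    -- iteration 1/2 --
    FD 3: (-5,0) -> (-2,0) [heading=0, draw]
    FD 7: (-2,0) -> (5,0) [heading=0, draw]
    FD 4: (5,0) -> (9,0) [heading=0, draw]
    -- iteration 2/2 --
    FD 3: (9,0) -> (12,0) [heading=0, draw]
    FD 7: (12,0) -> (19,0) [heading=0, draw]
    FD 4: (19,0) -> (23,0) [heading=0, draw]
  ]
  -- iteration 3/3 --
  BK 13: (23,0) -> (10,0) [heading=0, draw]
  REPEAT 2 [
    -- iteration 1/2 --
    FD 3: (10,0) -> (13,0) [heading=0, draw]
    FD 7: (13,0) -> (20,0) [heading=0, draw]
    FD 4: (20,0) -> (24,0) [heading=0, draw]
    -- iteration 2/2 --
    FD 3: (24,0) -> (27,0) [heading=0, draw]
    FD 7: (27,0) -> (34,0) [heading=0, draw]
    FD 4: (34,0) -> (38,0) [heading=0, draw]
  ]
]
BK 16: (38,0) -> (22,0) [heading=0, draw]
RT 90: heading 0 -> 270
FD 18: (22,0) -> (22,-18) [heading=270, draw]
Final: pos=(22,-18), heading=270, 24 segment(s) drawn

Answer: 270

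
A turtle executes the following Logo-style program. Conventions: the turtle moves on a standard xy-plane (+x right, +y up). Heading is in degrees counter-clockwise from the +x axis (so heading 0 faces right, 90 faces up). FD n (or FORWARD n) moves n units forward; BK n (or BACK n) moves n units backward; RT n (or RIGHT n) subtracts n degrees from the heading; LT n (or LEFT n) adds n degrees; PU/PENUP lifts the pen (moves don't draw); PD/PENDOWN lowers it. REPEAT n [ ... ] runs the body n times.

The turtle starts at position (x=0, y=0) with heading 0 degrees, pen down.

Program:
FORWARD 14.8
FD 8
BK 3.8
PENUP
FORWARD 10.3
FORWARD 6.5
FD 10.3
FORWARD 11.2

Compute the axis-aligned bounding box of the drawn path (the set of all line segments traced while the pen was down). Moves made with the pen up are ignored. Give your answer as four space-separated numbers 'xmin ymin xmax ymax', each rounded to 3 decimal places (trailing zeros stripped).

Answer: 0 0 22.8 0

Derivation:
Executing turtle program step by step:
Start: pos=(0,0), heading=0, pen down
FD 14.8: (0,0) -> (14.8,0) [heading=0, draw]
FD 8: (14.8,0) -> (22.8,0) [heading=0, draw]
BK 3.8: (22.8,0) -> (19,0) [heading=0, draw]
PU: pen up
FD 10.3: (19,0) -> (29.3,0) [heading=0, move]
FD 6.5: (29.3,0) -> (35.8,0) [heading=0, move]
FD 10.3: (35.8,0) -> (46.1,0) [heading=0, move]
FD 11.2: (46.1,0) -> (57.3,0) [heading=0, move]
Final: pos=(57.3,0), heading=0, 3 segment(s) drawn

Segment endpoints: x in {0, 14.8, 19, 22.8}, y in {0}
xmin=0, ymin=0, xmax=22.8, ymax=0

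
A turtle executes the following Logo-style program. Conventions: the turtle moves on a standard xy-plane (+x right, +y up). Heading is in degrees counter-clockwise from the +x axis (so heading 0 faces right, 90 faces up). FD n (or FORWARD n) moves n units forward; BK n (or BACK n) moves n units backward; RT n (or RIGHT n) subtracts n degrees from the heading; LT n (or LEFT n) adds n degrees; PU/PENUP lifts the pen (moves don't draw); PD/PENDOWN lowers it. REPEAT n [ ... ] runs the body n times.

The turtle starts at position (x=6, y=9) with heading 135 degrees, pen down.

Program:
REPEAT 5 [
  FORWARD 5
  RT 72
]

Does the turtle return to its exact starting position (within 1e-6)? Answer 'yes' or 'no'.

Answer: yes

Derivation:
Executing turtle program step by step:
Start: pos=(6,9), heading=135, pen down
REPEAT 5 [
  -- iteration 1/5 --
  FD 5: (6,9) -> (2.464,12.536) [heading=135, draw]
  RT 72: heading 135 -> 63
  -- iteration 2/5 --
  FD 5: (2.464,12.536) -> (4.734,16.991) [heading=63, draw]
  RT 72: heading 63 -> 351
  -- iteration 3/5 --
  FD 5: (4.734,16.991) -> (9.673,16.208) [heading=351, draw]
  RT 72: heading 351 -> 279
  -- iteration 4/5 --
  FD 5: (9.673,16.208) -> (10.455,11.27) [heading=279, draw]
  RT 72: heading 279 -> 207
  -- iteration 5/5 --
  FD 5: (10.455,11.27) -> (6,9) [heading=207, draw]
  RT 72: heading 207 -> 135
]
Final: pos=(6,9), heading=135, 5 segment(s) drawn

Start position: (6, 9)
Final position: (6, 9)
Distance = 0; < 1e-6 -> CLOSED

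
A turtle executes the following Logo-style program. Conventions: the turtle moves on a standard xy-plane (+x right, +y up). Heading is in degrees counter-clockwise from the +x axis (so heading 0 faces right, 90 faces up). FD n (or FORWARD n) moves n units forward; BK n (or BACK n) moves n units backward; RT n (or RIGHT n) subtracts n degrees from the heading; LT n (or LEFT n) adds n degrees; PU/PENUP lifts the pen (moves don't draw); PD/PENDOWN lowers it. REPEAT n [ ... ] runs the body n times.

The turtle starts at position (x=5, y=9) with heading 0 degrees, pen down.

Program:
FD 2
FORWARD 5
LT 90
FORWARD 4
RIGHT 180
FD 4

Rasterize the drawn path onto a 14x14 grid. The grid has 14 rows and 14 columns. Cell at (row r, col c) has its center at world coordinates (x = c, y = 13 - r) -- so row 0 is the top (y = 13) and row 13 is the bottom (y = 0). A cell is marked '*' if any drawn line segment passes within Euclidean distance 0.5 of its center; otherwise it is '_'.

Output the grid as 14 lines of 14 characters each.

Segment 0: (5,9) -> (7,9)
Segment 1: (7,9) -> (12,9)
Segment 2: (12,9) -> (12,13)
Segment 3: (12,13) -> (12,9)

Answer: ____________*_
____________*_
____________*_
____________*_
_____********_
______________
______________
______________
______________
______________
______________
______________
______________
______________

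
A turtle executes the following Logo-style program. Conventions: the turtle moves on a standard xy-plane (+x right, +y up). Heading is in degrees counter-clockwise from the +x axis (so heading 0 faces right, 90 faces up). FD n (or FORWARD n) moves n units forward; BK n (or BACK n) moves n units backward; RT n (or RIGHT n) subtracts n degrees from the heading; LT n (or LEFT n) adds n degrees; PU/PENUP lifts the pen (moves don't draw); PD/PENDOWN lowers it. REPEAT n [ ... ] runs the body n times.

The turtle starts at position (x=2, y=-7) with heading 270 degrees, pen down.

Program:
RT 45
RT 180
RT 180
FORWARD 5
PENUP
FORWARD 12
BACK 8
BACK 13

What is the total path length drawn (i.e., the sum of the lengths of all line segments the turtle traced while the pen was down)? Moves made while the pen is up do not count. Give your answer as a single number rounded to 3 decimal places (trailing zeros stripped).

Executing turtle program step by step:
Start: pos=(2,-7), heading=270, pen down
RT 45: heading 270 -> 225
RT 180: heading 225 -> 45
RT 180: heading 45 -> 225
FD 5: (2,-7) -> (-1.536,-10.536) [heading=225, draw]
PU: pen up
FD 12: (-1.536,-10.536) -> (-10.021,-19.021) [heading=225, move]
BK 8: (-10.021,-19.021) -> (-4.364,-13.364) [heading=225, move]
BK 13: (-4.364,-13.364) -> (4.828,-4.172) [heading=225, move]
Final: pos=(4.828,-4.172), heading=225, 1 segment(s) drawn

Segment lengths:
  seg 1: (2,-7) -> (-1.536,-10.536), length = 5
Total = 5

Answer: 5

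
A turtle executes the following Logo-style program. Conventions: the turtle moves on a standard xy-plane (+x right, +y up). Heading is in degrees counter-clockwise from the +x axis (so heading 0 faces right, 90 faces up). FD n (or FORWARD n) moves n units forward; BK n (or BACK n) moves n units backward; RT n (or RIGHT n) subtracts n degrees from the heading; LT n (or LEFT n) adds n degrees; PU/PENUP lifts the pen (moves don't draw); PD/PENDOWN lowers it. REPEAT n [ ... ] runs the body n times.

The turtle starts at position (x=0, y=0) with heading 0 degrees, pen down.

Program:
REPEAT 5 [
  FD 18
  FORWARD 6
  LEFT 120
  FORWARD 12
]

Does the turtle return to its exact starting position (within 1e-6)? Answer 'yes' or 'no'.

Executing turtle program step by step:
Start: pos=(0,0), heading=0, pen down
REPEAT 5 [
  -- iteration 1/5 --
  FD 18: (0,0) -> (18,0) [heading=0, draw]
  FD 6: (18,0) -> (24,0) [heading=0, draw]
  LT 120: heading 0 -> 120
  FD 12: (24,0) -> (18,10.392) [heading=120, draw]
  -- iteration 2/5 --
  FD 18: (18,10.392) -> (9,25.981) [heading=120, draw]
  FD 6: (9,25.981) -> (6,31.177) [heading=120, draw]
  LT 120: heading 120 -> 240
  FD 12: (6,31.177) -> (0,20.785) [heading=240, draw]
  -- iteration 3/5 --
  FD 18: (0,20.785) -> (-9,5.196) [heading=240, draw]
  FD 6: (-9,5.196) -> (-12,0) [heading=240, draw]
  LT 120: heading 240 -> 0
  FD 12: (-12,0) -> (0,0) [heading=0, draw]
  -- iteration 4/5 --
  FD 18: (0,0) -> (18,0) [heading=0, draw]
  FD 6: (18,0) -> (24,0) [heading=0, draw]
  LT 120: heading 0 -> 120
  FD 12: (24,0) -> (18,10.392) [heading=120, draw]
  -- iteration 5/5 --
  FD 18: (18,10.392) -> (9,25.981) [heading=120, draw]
  FD 6: (9,25.981) -> (6,31.177) [heading=120, draw]
  LT 120: heading 120 -> 240
  FD 12: (6,31.177) -> (0,20.785) [heading=240, draw]
]
Final: pos=(0,20.785), heading=240, 15 segment(s) drawn

Start position: (0, 0)
Final position: (0, 20.785)
Distance = 20.785; >= 1e-6 -> NOT closed

Answer: no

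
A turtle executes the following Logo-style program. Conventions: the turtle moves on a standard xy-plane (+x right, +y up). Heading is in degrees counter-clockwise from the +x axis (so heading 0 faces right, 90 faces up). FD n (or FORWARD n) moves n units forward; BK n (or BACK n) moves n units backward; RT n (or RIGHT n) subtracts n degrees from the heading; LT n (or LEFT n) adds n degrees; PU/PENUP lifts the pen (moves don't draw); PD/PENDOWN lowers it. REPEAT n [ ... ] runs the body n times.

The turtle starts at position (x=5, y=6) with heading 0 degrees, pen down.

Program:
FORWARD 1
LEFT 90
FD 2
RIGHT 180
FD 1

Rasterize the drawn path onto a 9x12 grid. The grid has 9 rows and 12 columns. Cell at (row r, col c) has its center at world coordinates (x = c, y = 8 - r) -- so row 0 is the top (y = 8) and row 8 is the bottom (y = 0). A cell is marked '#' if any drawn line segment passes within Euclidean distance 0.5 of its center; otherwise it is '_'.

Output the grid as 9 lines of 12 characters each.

Answer: ______#_____
______#_____
_____##_____
____________
____________
____________
____________
____________
____________

Derivation:
Segment 0: (5,6) -> (6,6)
Segment 1: (6,6) -> (6,8)
Segment 2: (6,8) -> (6,7)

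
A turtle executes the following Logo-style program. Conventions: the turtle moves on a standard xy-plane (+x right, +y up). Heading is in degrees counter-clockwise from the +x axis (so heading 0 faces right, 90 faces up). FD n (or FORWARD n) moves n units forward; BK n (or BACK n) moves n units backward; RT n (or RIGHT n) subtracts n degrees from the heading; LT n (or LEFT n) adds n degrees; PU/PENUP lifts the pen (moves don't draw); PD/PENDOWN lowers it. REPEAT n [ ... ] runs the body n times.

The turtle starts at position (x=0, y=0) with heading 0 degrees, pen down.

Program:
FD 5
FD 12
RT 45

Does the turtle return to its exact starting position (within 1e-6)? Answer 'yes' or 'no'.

Executing turtle program step by step:
Start: pos=(0,0), heading=0, pen down
FD 5: (0,0) -> (5,0) [heading=0, draw]
FD 12: (5,0) -> (17,0) [heading=0, draw]
RT 45: heading 0 -> 315
Final: pos=(17,0), heading=315, 2 segment(s) drawn

Start position: (0, 0)
Final position: (17, 0)
Distance = 17; >= 1e-6 -> NOT closed

Answer: no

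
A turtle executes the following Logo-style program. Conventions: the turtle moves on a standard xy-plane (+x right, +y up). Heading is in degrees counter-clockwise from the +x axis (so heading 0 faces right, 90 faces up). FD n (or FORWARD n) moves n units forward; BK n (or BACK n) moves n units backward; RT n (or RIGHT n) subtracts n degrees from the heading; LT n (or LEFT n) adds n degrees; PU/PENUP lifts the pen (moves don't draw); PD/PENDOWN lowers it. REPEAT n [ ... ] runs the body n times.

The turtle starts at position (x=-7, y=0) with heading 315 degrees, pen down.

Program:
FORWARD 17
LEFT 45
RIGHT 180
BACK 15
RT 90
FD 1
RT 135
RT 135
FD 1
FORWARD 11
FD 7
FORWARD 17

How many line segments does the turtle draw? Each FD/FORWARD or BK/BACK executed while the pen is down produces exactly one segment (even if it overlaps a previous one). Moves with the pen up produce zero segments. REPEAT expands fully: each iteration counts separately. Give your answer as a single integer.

Answer: 7

Derivation:
Executing turtle program step by step:
Start: pos=(-7,0), heading=315, pen down
FD 17: (-7,0) -> (5.021,-12.021) [heading=315, draw]
LT 45: heading 315 -> 0
RT 180: heading 0 -> 180
BK 15: (5.021,-12.021) -> (20.021,-12.021) [heading=180, draw]
RT 90: heading 180 -> 90
FD 1: (20.021,-12.021) -> (20.021,-11.021) [heading=90, draw]
RT 135: heading 90 -> 315
RT 135: heading 315 -> 180
FD 1: (20.021,-11.021) -> (19.021,-11.021) [heading=180, draw]
FD 11: (19.021,-11.021) -> (8.021,-11.021) [heading=180, draw]
FD 7: (8.021,-11.021) -> (1.021,-11.021) [heading=180, draw]
FD 17: (1.021,-11.021) -> (-15.979,-11.021) [heading=180, draw]
Final: pos=(-15.979,-11.021), heading=180, 7 segment(s) drawn
Segments drawn: 7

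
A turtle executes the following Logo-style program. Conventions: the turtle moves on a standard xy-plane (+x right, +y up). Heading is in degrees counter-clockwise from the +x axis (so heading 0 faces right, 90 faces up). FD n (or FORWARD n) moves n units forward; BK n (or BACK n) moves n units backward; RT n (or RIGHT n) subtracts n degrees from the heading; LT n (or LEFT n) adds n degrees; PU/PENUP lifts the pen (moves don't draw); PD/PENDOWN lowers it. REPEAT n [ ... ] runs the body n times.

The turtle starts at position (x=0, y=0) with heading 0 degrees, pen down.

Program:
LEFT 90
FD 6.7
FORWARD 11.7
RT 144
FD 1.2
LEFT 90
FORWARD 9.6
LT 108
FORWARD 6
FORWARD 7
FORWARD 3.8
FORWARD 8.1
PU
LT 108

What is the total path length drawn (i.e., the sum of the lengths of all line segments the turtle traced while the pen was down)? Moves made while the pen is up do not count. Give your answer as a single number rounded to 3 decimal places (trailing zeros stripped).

Answer: 54.1

Derivation:
Executing turtle program step by step:
Start: pos=(0,0), heading=0, pen down
LT 90: heading 0 -> 90
FD 6.7: (0,0) -> (0,6.7) [heading=90, draw]
FD 11.7: (0,6.7) -> (0,18.4) [heading=90, draw]
RT 144: heading 90 -> 306
FD 1.2: (0,18.4) -> (0.705,17.429) [heading=306, draw]
LT 90: heading 306 -> 36
FD 9.6: (0.705,17.429) -> (8.472,23.072) [heading=36, draw]
LT 108: heading 36 -> 144
FD 6: (8.472,23.072) -> (3.618,26.599) [heading=144, draw]
FD 7: (3.618,26.599) -> (-2.045,30.713) [heading=144, draw]
FD 3.8: (-2.045,30.713) -> (-5.12,32.947) [heading=144, draw]
FD 8.1: (-5.12,32.947) -> (-11.673,37.708) [heading=144, draw]
PU: pen up
LT 108: heading 144 -> 252
Final: pos=(-11.673,37.708), heading=252, 8 segment(s) drawn

Segment lengths:
  seg 1: (0,0) -> (0,6.7), length = 6.7
  seg 2: (0,6.7) -> (0,18.4), length = 11.7
  seg 3: (0,18.4) -> (0.705,17.429), length = 1.2
  seg 4: (0.705,17.429) -> (8.472,23.072), length = 9.6
  seg 5: (8.472,23.072) -> (3.618,26.599), length = 6
  seg 6: (3.618,26.599) -> (-2.045,30.713), length = 7
  seg 7: (-2.045,30.713) -> (-5.12,32.947), length = 3.8
  seg 8: (-5.12,32.947) -> (-11.673,37.708), length = 8.1
Total = 54.1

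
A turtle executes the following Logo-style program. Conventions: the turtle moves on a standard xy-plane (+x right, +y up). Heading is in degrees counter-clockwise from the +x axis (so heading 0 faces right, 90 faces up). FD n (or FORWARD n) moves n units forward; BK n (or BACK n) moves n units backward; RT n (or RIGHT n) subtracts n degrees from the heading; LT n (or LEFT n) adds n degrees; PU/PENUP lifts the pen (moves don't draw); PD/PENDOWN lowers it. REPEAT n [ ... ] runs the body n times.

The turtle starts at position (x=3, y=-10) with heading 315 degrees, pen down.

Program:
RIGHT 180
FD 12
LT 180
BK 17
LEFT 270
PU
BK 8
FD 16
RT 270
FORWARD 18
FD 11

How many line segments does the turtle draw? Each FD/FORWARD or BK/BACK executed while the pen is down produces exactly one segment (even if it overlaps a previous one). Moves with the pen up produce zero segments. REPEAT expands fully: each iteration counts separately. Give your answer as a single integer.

Executing turtle program step by step:
Start: pos=(3,-10), heading=315, pen down
RT 180: heading 315 -> 135
FD 12: (3,-10) -> (-5.485,-1.515) [heading=135, draw]
LT 180: heading 135 -> 315
BK 17: (-5.485,-1.515) -> (-17.506,10.506) [heading=315, draw]
LT 270: heading 315 -> 225
PU: pen up
BK 8: (-17.506,10.506) -> (-11.849,16.163) [heading=225, move]
FD 16: (-11.849,16.163) -> (-23.163,4.849) [heading=225, move]
RT 270: heading 225 -> 315
FD 18: (-23.163,4.849) -> (-10.435,-7.879) [heading=315, move]
FD 11: (-10.435,-7.879) -> (-2.657,-15.657) [heading=315, move]
Final: pos=(-2.657,-15.657), heading=315, 2 segment(s) drawn
Segments drawn: 2

Answer: 2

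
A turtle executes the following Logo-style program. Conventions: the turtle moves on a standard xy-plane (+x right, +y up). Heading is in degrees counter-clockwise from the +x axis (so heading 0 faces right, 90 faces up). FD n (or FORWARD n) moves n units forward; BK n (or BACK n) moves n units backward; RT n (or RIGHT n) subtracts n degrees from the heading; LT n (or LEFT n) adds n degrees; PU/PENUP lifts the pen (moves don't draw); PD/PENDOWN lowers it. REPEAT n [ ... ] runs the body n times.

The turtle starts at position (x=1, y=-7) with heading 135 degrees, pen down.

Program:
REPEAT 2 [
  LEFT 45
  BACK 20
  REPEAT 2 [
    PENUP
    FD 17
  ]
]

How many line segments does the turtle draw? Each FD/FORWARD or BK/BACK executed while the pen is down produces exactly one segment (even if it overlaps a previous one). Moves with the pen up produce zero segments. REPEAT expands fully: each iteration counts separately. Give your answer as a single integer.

Answer: 1

Derivation:
Executing turtle program step by step:
Start: pos=(1,-7), heading=135, pen down
REPEAT 2 [
  -- iteration 1/2 --
  LT 45: heading 135 -> 180
  BK 20: (1,-7) -> (21,-7) [heading=180, draw]
  REPEAT 2 [
    -- iteration 1/2 --
    PU: pen up
    FD 17: (21,-7) -> (4,-7) [heading=180, move]
    -- iteration 2/2 --
    PU: pen up
    FD 17: (4,-7) -> (-13,-7) [heading=180, move]
  ]
  -- iteration 2/2 --
  LT 45: heading 180 -> 225
  BK 20: (-13,-7) -> (1.142,7.142) [heading=225, move]
  REPEAT 2 [
    -- iteration 1/2 --
    PU: pen up
    FD 17: (1.142,7.142) -> (-10.879,-4.879) [heading=225, move]
    -- iteration 2/2 --
    PU: pen up
    FD 17: (-10.879,-4.879) -> (-22.899,-16.899) [heading=225, move]
  ]
]
Final: pos=(-22.899,-16.899), heading=225, 1 segment(s) drawn
Segments drawn: 1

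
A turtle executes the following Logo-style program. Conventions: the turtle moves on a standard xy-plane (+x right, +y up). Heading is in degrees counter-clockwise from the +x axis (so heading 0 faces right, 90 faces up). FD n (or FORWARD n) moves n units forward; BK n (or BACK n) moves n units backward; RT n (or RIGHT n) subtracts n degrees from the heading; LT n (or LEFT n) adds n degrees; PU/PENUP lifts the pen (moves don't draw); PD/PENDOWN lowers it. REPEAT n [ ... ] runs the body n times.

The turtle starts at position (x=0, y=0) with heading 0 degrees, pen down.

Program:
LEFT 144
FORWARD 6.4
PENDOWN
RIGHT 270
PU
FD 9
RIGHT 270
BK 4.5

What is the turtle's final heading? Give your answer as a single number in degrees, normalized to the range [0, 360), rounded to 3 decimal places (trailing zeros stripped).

Executing turtle program step by step:
Start: pos=(0,0), heading=0, pen down
LT 144: heading 0 -> 144
FD 6.4: (0,0) -> (-5.178,3.762) [heading=144, draw]
PD: pen down
RT 270: heading 144 -> 234
PU: pen up
FD 9: (-5.178,3.762) -> (-10.468,-3.519) [heading=234, move]
RT 270: heading 234 -> 324
BK 4.5: (-10.468,-3.519) -> (-14.108,-0.874) [heading=324, move]
Final: pos=(-14.108,-0.874), heading=324, 1 segment(s) drawn

Answer: 324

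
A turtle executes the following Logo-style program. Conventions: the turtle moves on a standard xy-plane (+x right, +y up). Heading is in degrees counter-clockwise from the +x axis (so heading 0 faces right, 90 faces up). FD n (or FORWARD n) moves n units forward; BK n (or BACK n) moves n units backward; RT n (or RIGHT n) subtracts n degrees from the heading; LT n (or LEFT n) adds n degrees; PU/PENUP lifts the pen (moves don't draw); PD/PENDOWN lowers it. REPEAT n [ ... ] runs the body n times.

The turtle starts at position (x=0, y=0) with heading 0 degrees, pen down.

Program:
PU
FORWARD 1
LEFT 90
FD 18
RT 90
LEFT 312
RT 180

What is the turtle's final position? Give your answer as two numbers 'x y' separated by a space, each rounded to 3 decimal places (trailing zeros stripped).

Executing turtle program step by step:
Start: pos=(0,0), heading=0, pen down
PU: pen up
FD 1: (0,0) -> (1,0) [heading=0, move]
LT 90: heading 0 -> 90
FD 18: (1,0) -> (1,18) [heading=90, move]
RT 90: heading 90 -> 0
LT 312: heading 0 -> 312
RT 180: heading 312 -> 132
Final: pos=(1,18), heading=132, 0 segment(s) drawn

Answer: 1 18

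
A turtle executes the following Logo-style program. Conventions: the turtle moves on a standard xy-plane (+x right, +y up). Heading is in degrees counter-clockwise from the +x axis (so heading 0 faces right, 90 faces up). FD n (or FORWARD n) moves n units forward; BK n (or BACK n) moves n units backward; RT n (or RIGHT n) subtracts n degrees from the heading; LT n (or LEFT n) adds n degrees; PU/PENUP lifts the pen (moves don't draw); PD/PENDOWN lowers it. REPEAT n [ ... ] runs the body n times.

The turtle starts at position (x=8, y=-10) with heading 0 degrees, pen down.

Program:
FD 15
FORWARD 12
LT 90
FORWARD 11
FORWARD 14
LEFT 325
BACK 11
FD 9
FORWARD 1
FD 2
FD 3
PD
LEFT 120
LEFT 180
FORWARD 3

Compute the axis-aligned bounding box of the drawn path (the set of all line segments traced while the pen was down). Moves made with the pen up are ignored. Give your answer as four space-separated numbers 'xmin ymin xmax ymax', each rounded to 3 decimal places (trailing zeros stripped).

Executing turtle program step by step:
Start: pos=(8,-10), heading=0, pen down
FD 15: (8,-10) -> (23,-10) [heading=0, draw]
FD 12: (23,-10) -> (35,-10) [heading=0, draw]
LT 90: heading 0 -> 90
FD 11: (35,-10) -> (35,1) [heading=90, draw]
FD 14: (35,1) -> (35,15) [heading=90, draw]
LT 325: heading 90 -> 55
BK 11: (35,15) -> (28.691,5.989) [heading=55, draw]
FD 9: (28.691,5.989) -> (33.853,13.362) [heading=55, draw]
FD 1: (33.853,13.362) -> (34.426,14.181) [heading=55, draw]
FD 2: (34.426,14.181) -> (35.574,15.819) [heading=55, draw]
FD 3: (35.574,15.819) -> (37.294,18.277) [heading=55, draw]
PD: pen down
LT 120: heading 55 -> 175
LT 180: heading 175 -> 355
FD 3: (37.294,18.277) -> (40.283,18.015) [heading=355, draw]
Final: pos=(40.283,18.015), heading=355, 10 segment(s) drawn

Segment endpoints: x in {8, 23, 28.691, 33.853, 34.426, 35, 35.574, 37.294, 40.283}, y in {-10, 1, 5.989, 13.362, 14.181, 15, 15.819, 18.015, 18.277}
xmin=8, ymin=-10, xmax=40.283, ymax=18.277

Answer: 8 -10 40.283 18.277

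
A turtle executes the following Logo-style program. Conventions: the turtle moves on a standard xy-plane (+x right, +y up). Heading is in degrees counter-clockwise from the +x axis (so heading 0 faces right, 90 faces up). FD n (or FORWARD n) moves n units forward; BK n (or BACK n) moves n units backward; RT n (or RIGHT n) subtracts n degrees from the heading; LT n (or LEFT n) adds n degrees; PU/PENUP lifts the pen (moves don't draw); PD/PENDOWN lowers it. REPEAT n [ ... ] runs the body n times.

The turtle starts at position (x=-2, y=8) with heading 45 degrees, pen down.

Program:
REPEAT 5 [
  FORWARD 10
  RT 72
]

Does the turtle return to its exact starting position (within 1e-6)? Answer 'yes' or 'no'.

Answer: yes

Derivation:
Executing turtle program step by step:
Start: pos=(-2,8), heading=45, pen down
REPEAT 5 [
  -- iteration 1/5 --
  FD 10: (-2,8) -> (5.071,15.071) [heading=45, draw]
  RT 72: heading 45 -> 333
  -- iteration 2/5 --
  FD 10: (5.071,15.071) -> (13.981,10.531) [heading=333, draw]
  RT 72: heading 333 -> 261
  -- iteration 3/5 --
  FD 10: (13.981,10.531) -> (12.417,0.654) [heading=261, draw]
  RT 72: heading 261 -> 189
  -- iteration 4/5 --
  FD 10: (12.417,0.654) -> (2.54,-0.91) [heading=189, draw]
  RT 72: heading 189 -> 117
  -- iteration 5/5 --
  FD 10: (2.54,-0.91) -> (-2,8) [heading=117, draw]
  RT 72: heading 117 -> 45
]
Final: pos=(-2,8), heading=45, 5 segment(s) drawn

Start position: (-2, 8)
Final position: (-2, 8)
Distance = 0; < 1e-6 -> CLOSED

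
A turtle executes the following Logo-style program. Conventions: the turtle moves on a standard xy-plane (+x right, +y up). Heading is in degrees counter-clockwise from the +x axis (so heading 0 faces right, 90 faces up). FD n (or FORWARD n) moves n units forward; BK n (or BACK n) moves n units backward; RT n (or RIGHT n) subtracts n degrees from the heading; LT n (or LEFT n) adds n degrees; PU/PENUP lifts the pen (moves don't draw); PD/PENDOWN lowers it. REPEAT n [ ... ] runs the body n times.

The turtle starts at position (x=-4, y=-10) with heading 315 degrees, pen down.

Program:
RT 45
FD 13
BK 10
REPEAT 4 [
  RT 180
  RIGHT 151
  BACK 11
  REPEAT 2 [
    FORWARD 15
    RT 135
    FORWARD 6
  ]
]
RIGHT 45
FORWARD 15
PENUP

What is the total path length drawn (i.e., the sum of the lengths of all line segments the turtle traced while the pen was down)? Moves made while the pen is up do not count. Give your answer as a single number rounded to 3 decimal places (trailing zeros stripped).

Executing turtle program step by step:
Start: pos=(-4,-10), heading=315, pen down
RT 45: heading 315 -> 270
FD 13: (-4,-10) -> (-4,-23) [heading=270, draw]
BK 10: (-4,-23) -> (-4,-13) [heading=270, draw]
REPEAT 4 [
  -- iteration 1/4 --
  RT 180: heading 270 -> 90
  RT 151: heading 90 -> 299
  BK 11: (-4,-13) -> (-9.333,-3.379) [heading=299, draw]
  REPEAT 2 [
    -- iteration 1/2 --
    FD 15: (-9.333,-3.379) -> (-2.061,-16.498) [heading=299, draw]
    RT 135: heading 299 -> 164
    FD 6: (-2.061,-16.498) -> (-7.828,-14.845) [heading=164, draw]
    -- iteration 2/2 --
    FD 15: (-7.828,-14.845) -> (-22.247,-10.71) [heading=164, draw]
    RT 135: heading 164 -> 29
    FD 6: (-22.247,-10.71) -> (-17,-7.801) [heading=29, draw]
  ]
  -- iteration 2/4 --
  RT 180: heading 29 -> 209
  RT 151: heading 209 -> 58
  BK 11: (-17,-7.801) -> (-22.829,-17.13) [heading=58, draw]
  REPEAT 2 [
    -- iteration 1/2 --
    FD 15: (-22.829,-17.13) -> (-14.88,-4.409) [heading=58, draw]
    RT 135: heading 58 -> 283
    FD 6: (-14.88,-4.409) -> (-13.53,-10.255) [heading=283, draw]
    -- iteration 2/2 --
    FD 15: (-13.53,-10.255) -> (-10.156,-24.871) [heading=283, draw]
    RT 135: heading 283 -> 148
    FD 6: (-10.156,-24.871) -> (-15.244,-21.691) [heading=148, draw]
  ]
  -- iteration 3/4 --
  RT 180: heading 148 -> 328
  RT 151: heading 328 -> 177
  BK 11: (-15.244,-21.691) -> (-4.259,-22.267) [heading=177, draw]
  REPEAT 2 [
    -- iteration 1/2 --
    FD 15: (-4.259,-22.267) -> (-19.239,-21.482) [heading=177, draw]
    RT 135: heading 177 -> 42
    FD 6: (-19.239,-21.482) -> (-14.78,-17.467) [heading=42, draw]
    -- iteration 2/2 --
    FD 15: (-14.78,-17.467) -> (-3.633,-7.43) [heading=42, draw]
    RT 135: heading 42 -> 267
    FD 6: (-3.633,-7.43) -> (-3.947,-13.422) [heading=267, draw]
  ]
  -- iteration 4/4 --
  RT 180: heading 267 -> 87
  RT 151: heading 87 -> 296
  BK 11: (-3.947,-13.422) -> (-8.769,-3.535) [heading=296, draw]
  REPEAT 2 [
    -- iteration 1/2 --
    FD 15: (-8.769,-3.535) -> (-2.193,-17.017) [heading=296, draw]
    RT 135: heading 296 -> 161
    FD 6: (-2.193,-17.017) -> (-7.866,-15.064) [heading=161, draw]
    -- iteration 2/2 --
    FD 15: (-7.866,-15.064) -> (-22.049,-10.18) [heading=161, draw]
    RT 135: heading 161 -> 26
    FD 6: (-22.049,-10.18) -> (-16.656,-7.55) [heading=26, draw]
  ]
]
RT 45: heading 26 -> 341
FD 15: (-16.656,-7.55) -> (-2.474,-12.434) [heading=341, draw]
PU: pen up
Final: pos=(-2.474,-12.434), heading=341, 23 segment(s) drawn

Segment lengths:
  seg 1: (-4,-10) -> (-4,-23), length = 13
  seg 2: (-4,-23) -> (-4,-13), length = 10
  seg 3: (-4,-13) -> (-9.333,-3.379), length = 11
  seg 4: (-9.333,-3.379) -> (-2.061,-16.498), length = 15
  seg 5: (-2.061,-16.498) -> (-7.828,-14.845), length = 6
  seg 6: (-7.828,-14.845) -> (-22.247,-10.71), length = 15
  seg 7: (-22.247,-10.71) -> (-17,-7.801), length = 6
  seg 8: (-17,-7.801) -> (-22.829,-17.13), length = 11
  seg 9: (-22.829,-17.13) -> (-14.88,-4.409), length = 15
  seg 10: (-14.88,-4.409) -> (-13.53,-10.255), length = 6
  seg 11: (-13.53,-10.255) -> (-10.156,-24.871), length = 15
  seg 12: (-10.156,-24.871) -> (-15.244,-21.691), length = 6
  seg 13: (-15.244,-21.691) -> (-4.259,-22.267), length = 11
  seg 14: (-4.259,-22.267) -> (-19.239,-21.482), length = 15
  seg 15: (-19.239,-21.482) -> (-14.78,-17.467), length = 6
  seg 16: (-14.78,-17.467) -> (-3.633,-7.43), length = 15
  seg 17: (-3.633,-7.43) -> (-3.947,-13.422), length = 6
  seg 18: (-3.947,-13.422) -> (-8.769,-3.535), length = 11
  seg 19: (-8.769,-3.535) -> (-2.193,-17.017), length = 15
  seg 20: (-2.193,-17.017) -> (-7.866,-15.064), length = 6
  seg 21: (-7.866,-15.064) -> (-22.049,-10.18), length = 15
  seg 22: (-22.049,-10.18) -> (-16.656,-7.55), length = 6
  seg 23: (-16.656,-7.55) -> (-2.474,-12.434), length = 15
Total = 250

Answer: 250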